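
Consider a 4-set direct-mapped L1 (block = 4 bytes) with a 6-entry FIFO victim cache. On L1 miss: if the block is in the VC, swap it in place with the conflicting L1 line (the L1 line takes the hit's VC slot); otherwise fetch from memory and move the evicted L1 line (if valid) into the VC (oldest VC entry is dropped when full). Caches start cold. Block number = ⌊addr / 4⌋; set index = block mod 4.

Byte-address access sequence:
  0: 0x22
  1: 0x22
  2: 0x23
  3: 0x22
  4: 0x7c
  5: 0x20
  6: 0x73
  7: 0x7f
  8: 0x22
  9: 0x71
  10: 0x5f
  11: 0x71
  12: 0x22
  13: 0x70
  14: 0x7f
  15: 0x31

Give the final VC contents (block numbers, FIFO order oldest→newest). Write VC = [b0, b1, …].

  [0] addr=0x22 blk=8 s=0: MISS | VC []
  [1] addr=0x22 blk=8 s=0: L1-HIT | VC []
  [2] addr=0x23 blk=8 s=0: L1-HIT | VC []
  [3] addr=0x22 blk=8 s=0: L1-HIT | VC []
  [4] addr=0x7c blk=31 s=3: MISS | VC []
  [5] addr=0x20 blk=8 s=0: L1-HIT | VC []
  [6] addr=0x73 blk=28 s=0: MISS | VC [8]
  [7] addr=0x7f blk=31 s=3: L1-HIT | VC [8]
  [8] addr=0x22 blk=8 s=0: VC-HIT | VC [28]
  [9] addr=0x71 blk=28 s=0: VC-HIT | VC [8]
  [10] addr=0x5f blk=23 s=3: MISS | VC [8, 31]
  [11] addr=0x71 blk=28 s=0: L1-HIT | VC [8, 31]
  [12] addr=0x22 blk=8 s=0: VC-HIT | VC [28, 31]
  [13] addr=0x70 blk=28 s=0: VC-HIT | VC [8, 31]
  [14] addr=0x7f blk=31 s=3: VC-HIT | VC [8, 23]
  [15] addr=0x31 blk=12 s=0: MISS | VC [8, 23, 28]

VC = [8, 23, 28]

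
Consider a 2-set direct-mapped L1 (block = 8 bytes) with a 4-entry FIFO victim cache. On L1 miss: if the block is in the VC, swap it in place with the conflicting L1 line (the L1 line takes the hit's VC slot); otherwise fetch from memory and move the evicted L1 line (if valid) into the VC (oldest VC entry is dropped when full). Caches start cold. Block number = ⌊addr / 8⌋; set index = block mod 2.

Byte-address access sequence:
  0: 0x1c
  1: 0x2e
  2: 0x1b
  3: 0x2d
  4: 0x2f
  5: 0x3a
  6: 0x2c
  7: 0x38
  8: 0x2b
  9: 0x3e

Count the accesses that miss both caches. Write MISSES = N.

MISSES = 3

#0 0x1c→b3/s1 MISS; vc=[]
#1 0x2e→b5/s1 MISS; vc=[3]
#2 0x1b→b3/s1 VC-HIT; vc=[5]
#3 0x2d→b5/s1 VC-HIT; vc=[3]
#4 0x2f→b5/s1 L1-HIT; vc=[3]
#5 0x3a→b7/s1 MISS; vc=[3,5]
#6 0x2c→b5/s1 VC-HIT; vc=[3,7]
#7 0x38→b7/s1 VC-HIT; vc=[3,5]
#8 0x2b→b5/s1 VC-HIT; vc=[3,7]
#9 0x3e→b7/s1 VC-HIT; vc=[3,5]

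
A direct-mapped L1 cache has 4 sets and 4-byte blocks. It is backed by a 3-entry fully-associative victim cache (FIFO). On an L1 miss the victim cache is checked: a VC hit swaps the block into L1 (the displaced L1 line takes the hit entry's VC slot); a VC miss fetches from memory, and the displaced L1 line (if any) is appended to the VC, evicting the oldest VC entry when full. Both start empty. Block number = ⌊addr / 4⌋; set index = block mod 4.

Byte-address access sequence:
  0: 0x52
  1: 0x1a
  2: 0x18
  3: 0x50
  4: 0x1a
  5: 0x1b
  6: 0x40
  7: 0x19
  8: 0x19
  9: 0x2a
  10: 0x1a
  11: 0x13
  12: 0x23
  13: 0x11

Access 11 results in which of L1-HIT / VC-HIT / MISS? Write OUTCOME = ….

  [0] addr=0x52 blk=20 s=0: MISS | VC []
  [1] addr=0x1a blk=6 s=2: MISS | VC []
  [2] addr=0x18 blk=6 s=2: L1-HIT | VC []
  [3] addr=0x50 blk=20 s=0: L1-HIT | VC []
  [4] addr=0x1a blk=6 s=2: L1-HIT | VC []
  [5] addr=0x1b blk=6 s=2: L1-HIT | VC []
  [6] addr=0x40 blk=16 s=0: MISS | VC [20]
  [7] addr=0x19 blk=6 s=2: L1-HIT | VC [20]
  [8] addr=0x19 blk=6 s=2: L1-HIT | VC [20]
  [9] addr=0x2a blk=10 s=2: MISS | VC [20, 6]
  [10] addr=0x1a blk=6 s=2: VC-HIT | VC [20, 10]
  [11] addr=0x13 blk=4 s=0: MISS | VC [20, 10, 16]
  [12] addr=0x23 blk=8 s=0: MISS | VC [10, 16, 4]
  [13] addr=0x11 blk=4 s=0: VC-HIT | VC [10, 16, 8]

OUTCOME = MISS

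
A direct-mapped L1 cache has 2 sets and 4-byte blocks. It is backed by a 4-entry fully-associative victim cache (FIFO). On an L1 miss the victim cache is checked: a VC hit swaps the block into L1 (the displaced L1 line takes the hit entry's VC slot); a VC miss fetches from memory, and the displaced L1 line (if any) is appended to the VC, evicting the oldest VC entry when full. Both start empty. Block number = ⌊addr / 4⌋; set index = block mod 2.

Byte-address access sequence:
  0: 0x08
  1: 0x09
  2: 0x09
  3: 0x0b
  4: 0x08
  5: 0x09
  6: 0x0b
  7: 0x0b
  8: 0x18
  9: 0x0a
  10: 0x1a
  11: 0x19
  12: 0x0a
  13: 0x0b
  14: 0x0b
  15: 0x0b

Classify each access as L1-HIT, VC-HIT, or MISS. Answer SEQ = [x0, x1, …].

SEQ = [MISS, L1-HIT, L1-HIT, L1-HIT, L1-HIT, L1-HIT, L1-HIT, L1-HIT, MISS, VC-HIT, VC-HIT, L1-HIT, VC-HIT, L1-HIT, L1-HIT, L1-HIT]

  [0] addr=0x8 blk=2 s=0: MISS | VC []
  [1] addr=0x9 blk=2 s=0: L1-HIT | VC []
  [2] addr=0x9 blk=2 s=0: L1-HIT | VC []
  [3] addr=0xb blk=2 s=0: L1-HIT | VC []
  [4] addr=0x8 blk=2 s=0: L1-HIT | VC []
  [5] addr=0x9 blk=2 s=0: L1-HIT | VC []
  [6] addr=0xb blk=2 s=0: L1-HIT | VC []
  [7] addr=0xb blk=2 s=0: L1-HIT | VC []
  [8] addr=0x18 blk=6 s=0: MISS | VC [2]
  [9] addr=0xa blk=2 s=0: VC-HIT | VC [6]
  [10] addr=0x1a blk=6 s=0: VC-HIT | VC [2]
  [11] addr=0x19 blk=6 s=0: L1-HIT | VC [2]
  [12] addr=0xa blk=2 s=0: VC-HIT | VC [6]
  [13] addr=0xb blk=2 s=0: L1-HIT | VC [6]
  [14] addr=0xb blk=2 s=0: L1-HIT | VC [6]
  [15] addr=0xb blk=2 s=0: L1-HIT | VC [6]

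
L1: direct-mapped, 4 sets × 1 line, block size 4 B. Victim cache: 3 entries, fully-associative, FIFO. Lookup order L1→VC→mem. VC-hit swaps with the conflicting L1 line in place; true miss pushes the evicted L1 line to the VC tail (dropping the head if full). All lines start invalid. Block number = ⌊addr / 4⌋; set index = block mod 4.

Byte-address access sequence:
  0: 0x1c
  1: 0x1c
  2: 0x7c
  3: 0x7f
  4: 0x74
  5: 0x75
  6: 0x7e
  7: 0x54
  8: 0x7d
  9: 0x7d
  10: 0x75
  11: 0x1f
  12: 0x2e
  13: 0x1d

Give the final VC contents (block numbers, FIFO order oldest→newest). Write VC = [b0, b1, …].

VC = [31, 21, 11]

#0 0x1c→b7/s3 MISS; vc=[]
#1 0x1c→b7/s3 L1-HIT; vc=[]
#2 0x7c→b31/s3 MISS; vc=[7]
#3 0x7f→b31/s3 L1-HIT; vc=[7]
#4 0x74→b29/s1 MISS; vc=[7]
#5 0x75→b29/s1 L1-HIT; vc=[7]
#6 0x7e→b31/s3 L1-HIT; vc=[7]
#7 0x54→b21/s1 MISS; vc=[7,29]
#8 0x7d→b31/s3 L1-HIT; vc=[7,29]
#9 0x7d→b31/s3 L1-HIT; vc=[7,29]
#10 0x75→b29/s1 VC-HIT; vc=[7,21]
#11 0x1f→b7/s3 VC-HIT; vc=[31,21]
#12 0x2e→b11/s3 MISS; vc=[31,21,7]
#13 0x1d→b7/s3 VC-HIT; vc=[31,21,11]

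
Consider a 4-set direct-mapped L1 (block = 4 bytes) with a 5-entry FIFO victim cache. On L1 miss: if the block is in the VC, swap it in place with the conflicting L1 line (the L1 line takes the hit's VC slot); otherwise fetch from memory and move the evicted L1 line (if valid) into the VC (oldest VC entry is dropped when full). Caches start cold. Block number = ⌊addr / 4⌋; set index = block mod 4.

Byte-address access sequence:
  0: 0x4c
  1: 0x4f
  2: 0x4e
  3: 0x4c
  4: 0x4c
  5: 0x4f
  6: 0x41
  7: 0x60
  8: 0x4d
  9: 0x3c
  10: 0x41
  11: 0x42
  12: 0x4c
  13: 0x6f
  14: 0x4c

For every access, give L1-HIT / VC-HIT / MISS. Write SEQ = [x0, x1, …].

#0 0x4c→b19/s3 MISS; vc=[]
#1 0x4f→b19/s3 L1-HIT; vc=[]
#2 0x4e→b19/s3 L1-HIT; vc=[]
#3 0x4c→b19/s3 L1-HIT; vc=[]
#4 0x4c→b19/s3 L1-HIT; vc=[]
#5 0x4f→b19/s3 L1-HIT; vc=[]
#6 0x41→b16/s0 MISS; vc=[]
#7 0x60→b24/s0 MISS; vc=[16]
#8 0x4d→b19/s3 L1-HIT; vc=[16]
#9 0x3c→b15/s3 MISS; vc=[16,19]
#10 0x41→b16/s0 VC-HIT; vc=[24,19]
#11 0x42→b16/s0 L1-HIT; vc=[24,19]
#12 0x4c→b19/s3 VC-HIT; vc=[24,15]
#13 0x6f→b27/s3 MISS; vc=[24,15,19]
#14 0x4c→b19/s3 VC-HIT; vc=[24,15,27]

SEQ = [MISS, L1-HIT, L1-HIT, L1-HIT, L1-HIT, L1-HIT, MISS, MISS, L1-HIT, MISS, VC-HIT, L1-HIT, VC-HIT, MISS, VC-HIT]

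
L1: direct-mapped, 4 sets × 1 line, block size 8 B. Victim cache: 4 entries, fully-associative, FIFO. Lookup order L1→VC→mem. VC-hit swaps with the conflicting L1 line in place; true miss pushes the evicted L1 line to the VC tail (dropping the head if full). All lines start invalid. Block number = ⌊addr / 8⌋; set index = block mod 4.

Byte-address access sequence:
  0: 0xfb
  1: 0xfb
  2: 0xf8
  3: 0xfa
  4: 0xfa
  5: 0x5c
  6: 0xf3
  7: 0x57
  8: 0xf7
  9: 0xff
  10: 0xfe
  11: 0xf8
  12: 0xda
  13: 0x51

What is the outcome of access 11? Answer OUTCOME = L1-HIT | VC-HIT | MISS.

OUTCOME = L1-HIT

  [0] addr=0xfb blk=31 s=3: MISS | VC []
  [1] addr=0xfb blk=31 s=3: L1-HIT | VC []
  [2] addr=0xf8 blk=31 s=3: L1-HIT | VC []
  [3] addr=0xfa blk=31 s=3: L1-HIT | VC []
  [4] addr=0xfa blk=31 s=3: L1-HIT | VC []
  [5] addr=0x5c blk=11 s=3: MISS | VC [31]
  [6] addr=0xf3 blk=30 s=2: MISS | VC [31]
  [7] addr=0x57 blk=10 s=2: MISS | VC [31, 30]
  [8] addr=0xf7 blk=30 s=2: VC-HIT | VC [31, 10]
  [9] addr=0xff blk=31 s=3: VC-HIT | VC [11, 10]
  [10] addr=0xfe blk=31 s=3: L1-HIT | VC [11, 10]
  [11] addr=0xf8 blk=31 s=3: L1-HIT | VC [11, 10]
  [12] addr=0xda blk=27 s=3: MISS | VC [11, 10, 31]
  [13] addr=0x51 blk=10 s=2: VC-HIT | VC [11, 30, 31]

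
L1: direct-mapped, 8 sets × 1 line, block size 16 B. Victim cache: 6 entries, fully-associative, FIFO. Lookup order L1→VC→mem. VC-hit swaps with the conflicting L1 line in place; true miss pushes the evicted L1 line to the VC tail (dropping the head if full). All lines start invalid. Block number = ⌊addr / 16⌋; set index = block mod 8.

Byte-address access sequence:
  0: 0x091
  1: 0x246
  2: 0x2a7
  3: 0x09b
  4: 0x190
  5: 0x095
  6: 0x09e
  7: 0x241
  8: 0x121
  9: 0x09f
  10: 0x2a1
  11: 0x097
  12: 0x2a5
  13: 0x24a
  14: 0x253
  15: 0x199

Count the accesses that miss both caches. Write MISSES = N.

0: 0x91 (blk 9, set 1) → MISS  vc=[]
1: 0x246 (blk 36, set 4) → MISS  vc=[]
2: 0x2a7 (blk 42, set 2) → MISS  vc=[]
3: 0x9b (blk 9, set 1) → L1-HIT  vc=[]
4: 0x190 (blk 25, set 1) → MISS  vc=[9]
5: 0x95 (blk 9, set 1) → VC-HIT  vc=[25]
6: 0x9e (blk 9, set 1) → L1-HIT  vc=[25]
7: 0x241 (blk 36, set 4) → L1-HIT  vc=[25]
8: 0x121 (blk 18, set 2) → MISS  vc=[25, 42]
9: 0x9f (blk 9, set 1) → L1-HIT  vc=[25, 42]
10: 0x2a1 (blk 42, set 2) → VC-HIT  vc=[25, 18]
11: 0x97 (blk 9, set 1) → L1-HIT  vc=[25, 18]
12: 0x2a5 (blk 42, set 2) → L1-HIT  vc=[25, 18]
13: 0x24a (blk 36, set 4) → L1-HIT  vc=[25, 18]
14: 0x253 (blk 37, set 5) → MISS  vc=[25, 18]
15: 0x199 (blk 25, set 1) → VC-HIT  vc=[9, 18]

MISSES = 6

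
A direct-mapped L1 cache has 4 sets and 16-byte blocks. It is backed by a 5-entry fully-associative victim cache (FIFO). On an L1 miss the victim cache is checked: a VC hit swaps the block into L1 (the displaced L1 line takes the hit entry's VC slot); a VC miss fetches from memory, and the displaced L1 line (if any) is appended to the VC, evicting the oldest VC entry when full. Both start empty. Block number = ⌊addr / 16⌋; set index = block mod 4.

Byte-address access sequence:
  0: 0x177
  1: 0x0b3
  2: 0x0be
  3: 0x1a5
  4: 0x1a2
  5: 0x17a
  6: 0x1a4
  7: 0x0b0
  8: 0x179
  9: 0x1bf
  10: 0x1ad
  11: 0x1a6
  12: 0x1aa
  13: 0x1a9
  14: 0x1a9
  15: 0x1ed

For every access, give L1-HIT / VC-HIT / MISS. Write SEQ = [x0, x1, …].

  [0] addr=0x177 blk=23 s=3: MISS | VC []
  [1] addr=0xb3 blk=11 s=3: MISS | VC [23]
  [2] addr=0xbe blk=11 s=3: L1-HIT | VC [23]
  [3] addr=0x1a5 blk=26 s=2: MISS | VC [23]
  [4] addr=0x1a2 blk=26 s=2: L1-HIT | VC [23]
  [5] addr=0x17a blk=23 s=3: VC-HIT | VC [11]
  [6] addr=0x1a4 blk=26 s=2: L1-HIT | VC [11]
  [7] addr=0xb0 blk=11 s=3: VC-HIT | VC [23]
  [8] addr=0x179 blk=23 s=3: VC-HIT | VC [11]
  [9] addr=0x1bf blk=27 s=3: MISS | VC [11, 23]
  [10] addr=0x1ad blk=26 s=2: L1-HIT | VC [11, 23]
  [11] addr=0x1a6 blk=26 s=2: L1-HIT | VC [11, 23]
  [12] addr=0x1aa blk=26 s=2: L1-HIT | VC [11, 23]
  [13] addr=0x1a9 blk=26 s=2: L1-HIT | VC [11, 23]
  [14] addr=0x1a9 blk=26 s=2: L1-HIT | VC [11, 23]
  [15] addr=0x1ed blk=30 s=2: MISS | VC [11, 23, 26]

SEQ = [MISS, MISS, L1-HIT, MISS, L1-HIT, VC-HIT, L1-HIT, VC-HIT, VC-HIT, MISS, L1-HIT, L1-HIT, L1-HIT, L1-HIT, L1-HIT, MISS]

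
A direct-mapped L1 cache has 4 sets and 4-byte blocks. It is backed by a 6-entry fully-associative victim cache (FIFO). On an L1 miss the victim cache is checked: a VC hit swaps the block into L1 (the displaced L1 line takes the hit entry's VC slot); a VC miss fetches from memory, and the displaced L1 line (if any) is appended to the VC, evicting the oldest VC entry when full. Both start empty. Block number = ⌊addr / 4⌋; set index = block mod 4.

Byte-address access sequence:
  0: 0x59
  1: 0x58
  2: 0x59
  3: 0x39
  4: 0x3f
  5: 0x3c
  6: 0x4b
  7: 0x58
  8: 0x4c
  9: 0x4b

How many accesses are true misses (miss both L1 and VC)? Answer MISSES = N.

0: 0x59 (blk 22, set 2) → MISS  vc=[]
1: 0x58 (blk 22, set 2) → L1-HIT  vc=[]
2: 0x59 (blk 22, set 2) → L1-HIT  vc=[]
3: 0x39 (blk 14, set 2) → MISS  vc=[22]
4: 0x3f (blk 15, set 3) → MISS  vc=[22]
5: 0x3c (blk 15, set 3) → L1-HIT  vc=[22]
6: 0x4b (blk 18, set 2) → MISS  vc=[22, 14]
7: 0x58 (blk 22, set 2) → VC-HIT  vc=[18, 14]
8: 0x4c (blk 19, set 3) → MISS  vc=[18, 14, 15]
9: 0x4b (blk 18, set 2) → VC-HIT  vc=[22, 14, 15]

MISSES = 5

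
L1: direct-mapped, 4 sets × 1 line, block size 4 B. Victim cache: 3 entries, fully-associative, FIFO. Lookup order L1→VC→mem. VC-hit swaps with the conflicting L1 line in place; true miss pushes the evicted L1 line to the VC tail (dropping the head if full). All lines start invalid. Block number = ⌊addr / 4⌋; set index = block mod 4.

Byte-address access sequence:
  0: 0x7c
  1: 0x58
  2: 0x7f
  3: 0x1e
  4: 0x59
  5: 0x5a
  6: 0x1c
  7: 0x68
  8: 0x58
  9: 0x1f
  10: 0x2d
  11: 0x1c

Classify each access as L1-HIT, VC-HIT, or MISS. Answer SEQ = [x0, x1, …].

SEQ = [MISS, MISS, L1-HIT, MISS, L1-HIT, L1-HIT, L1-HIT, MISS, VC-HIT, L1-HIT, MISS, VC-HIT]

#0 0x7c→b31/s3 MISS; vc=[]
#1 0x58→b22/s2 MISS; vc=[]
#2 0x7f→b31/s3 L1-HIT; vc=[]
#3 0x1e→b7/s3 MISS; vc=[31]
#4 0x59→b22/s2 L1-HIT; vc=[31]
#5 0x5a→b22/s2 L1-HIT; vc=[31]
#6 0x1c→b7/s3 L1-HIT; vc=[31]
#7 0x68→b26/s2 MISS; vc=[31,22]
#8 0x58→b22/s2 VC-HIT; vc=[31,26]
#9 0x1f→b7/s3 L1-HIT; vc=[31,26]
#10 0x2d→b11/s3 MISS; vc=[31,26,7]
#11 0x1c→b7/s3 VC-HIT; vc=[31,26,11]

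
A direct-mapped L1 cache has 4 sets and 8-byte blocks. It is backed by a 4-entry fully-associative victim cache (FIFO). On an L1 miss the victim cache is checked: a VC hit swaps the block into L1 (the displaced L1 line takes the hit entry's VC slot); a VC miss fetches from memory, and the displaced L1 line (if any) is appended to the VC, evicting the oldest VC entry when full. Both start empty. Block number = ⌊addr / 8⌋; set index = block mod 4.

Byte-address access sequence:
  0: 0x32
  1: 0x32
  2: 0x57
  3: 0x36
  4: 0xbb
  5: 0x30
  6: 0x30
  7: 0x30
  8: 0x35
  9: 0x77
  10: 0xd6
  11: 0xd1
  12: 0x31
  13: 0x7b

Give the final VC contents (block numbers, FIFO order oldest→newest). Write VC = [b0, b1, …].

0: 0x32 (blk 6, set 2) → MISS  vc=[]
1: 0x32 (blk 6, set 2) → L1-HIT  vc=[]
2: 0x57 (blk 10, set 2) → MISS  vc=[6]
3: 0x36 (blk 6, set 2) → VC-HIT  vc=[10]
4: 0xbb (blk 23, set 3) → MISS  vc=[10]
5: 0x30 (blk 6, set 2) → L1-HIT  vc=[10]
6: 0x30 (blk 6, set 2) → L1-HIT  vc=[10]
7: 0x30 (blk 6, set 2) → L1-HIT  vc=[10]
8: 0x35 (blk 6, set 2) → L1-HIT  vc=[10]
9: 0x77 (blk 14, set 2) → MISS  vc=[10, 6]
10: 0xd6 (blk 26, set 2) → MISS  vc=[10, 6, 14]
11: 0xd1 (blk 26, set 2) → L1-HIT  vc=[10, 6, 14]
12: 0x31 (blk 6, set 2) → VC-HIT  vc=[10, 26, 14]
13: 0x7b (blk 15, set 3) → MISS  vc=[10, 26, 14, 23]

VC = [10, 26, 14, 23]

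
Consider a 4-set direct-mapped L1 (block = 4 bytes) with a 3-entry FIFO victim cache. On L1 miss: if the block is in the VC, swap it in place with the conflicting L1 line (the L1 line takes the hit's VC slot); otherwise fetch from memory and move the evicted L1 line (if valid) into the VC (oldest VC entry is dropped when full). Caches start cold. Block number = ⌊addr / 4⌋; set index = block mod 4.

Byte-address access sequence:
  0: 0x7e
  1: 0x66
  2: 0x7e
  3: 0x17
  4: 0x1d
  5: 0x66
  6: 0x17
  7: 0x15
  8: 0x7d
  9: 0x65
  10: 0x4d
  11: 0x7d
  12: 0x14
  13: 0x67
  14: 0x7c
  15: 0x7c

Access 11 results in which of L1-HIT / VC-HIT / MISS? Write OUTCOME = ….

OUTCOME = VC-HIT

0: 0x7e (blk 31, set 3) → MISS  vc=[]
1: 0x66 (blk 25, set 1) → MISS  vc=[]
2: 0x7e (blk 31, set 3) → L1-HIT  vc=[]
3: 0x17 (blk 5, set 1) → MISS  vc=[25]
4: 0x1d (blk 7, set 3) → MISS  vc=[25, 31]
5: 0x66 (blk 25, set 1) → VC-HIT  vc=[5, 31]
6: 0x17 (blk 5, set 1) → VC-HIT  vc=[25, 31]
7: 0x15 (blk 5, set 1) → L1-HIT  vc=[25, 31]
8: 0x7d (blk 31, set 3) → VC-HIT  vc=[25, 7]
9: 0x65 (blk 25, set 1) → VC-HIT  vc=[5, 7]
10: 0x4d (blk 19, set 3) → MISS  vc=[5, 7, 31]
11: 0x7d (blk 31, set 3) → VC-HIT  vc=[5, 7, 19]
12: 0x14 (blk 5, set 1) → VC-HIT  vc=[25, 7, 19]
13: 0x67 (blk 25, set 1) → VC-HIT  vc=[5, 7, 19]
14: 0x7c (blk 31, set 3) → L1-HIT  vc=[5, 7, 19]
15: 0x7c (blk 31, set 3) → L1-HIT  vc=[5, 7, 19]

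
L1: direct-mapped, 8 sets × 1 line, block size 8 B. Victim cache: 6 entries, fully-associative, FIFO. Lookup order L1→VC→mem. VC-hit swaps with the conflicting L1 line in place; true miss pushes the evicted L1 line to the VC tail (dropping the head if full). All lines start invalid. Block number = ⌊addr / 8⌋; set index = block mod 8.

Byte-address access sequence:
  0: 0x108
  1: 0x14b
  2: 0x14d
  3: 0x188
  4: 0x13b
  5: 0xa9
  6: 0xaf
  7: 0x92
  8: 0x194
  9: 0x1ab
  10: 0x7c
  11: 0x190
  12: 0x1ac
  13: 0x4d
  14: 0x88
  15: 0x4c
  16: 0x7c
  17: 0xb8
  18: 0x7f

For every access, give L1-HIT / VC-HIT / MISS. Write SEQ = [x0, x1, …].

#0 0x108→b33/s1 MISS; vc=[]
#1 0x14b→b41/s1 MISS; vc=[33]
#2 0x14d→b41/s1 L1-HIT; vc=[33]
#3 0x188→b49/s1 MISS; vc=[33,41]
#4 0x13b→b39/s7 MISS; vc=[33,41]
#5 0xa9→b21/s5 MISS; vc=[33,41]
#6 0xaf→b21/s5 L1-HIT; vc=[33,41]
#7 0x92→b18/s2 MISS; vc=[33,41]
#8 0x194→b50/s2 MISS; vc=[33,41,18]
#9 0x1ab→b53/s5 MISS; vc=[33,41,18,21]
#10 0x7c→b15/s7 MISS; vc=[33,41,18,21,39]
#11 0x190→b50/s2 L1-HIT; vc=[33,41,18,21,39]
#12 0x1ac→b53/s5 L1-HIT; vc=[33,41,18,21,39]
#13 0x4d→b9/s1 MISS; vc=[33,41,18,21,39,49]
#14 0x88→b17/s1 MISS; vc=[41,18,21,39,49,9]
#15 0x4c→b9/s1 VC-HIT; vc=[41,18,21,39,49,17]
#16 0x7c→b15/s7 L1-HIT; vc=[41,18,21,39,49,17]
#17 0xb8→b23/s7 MISS; vc=[18,21,39,49,17,15]
#18 0x7f→b15/s7 VC-HIT; vc=[18,21,39,49,17,23]

SEQ = [MISS, MISS, L1-HIT, MISS, MISS, MISS, L1-HIT, MISS, MISS, MISS, MISS, L1-HIT, L1-HIT, MISS, MISS, VC-HIT, L1-HIT, MISS, VC-HIT]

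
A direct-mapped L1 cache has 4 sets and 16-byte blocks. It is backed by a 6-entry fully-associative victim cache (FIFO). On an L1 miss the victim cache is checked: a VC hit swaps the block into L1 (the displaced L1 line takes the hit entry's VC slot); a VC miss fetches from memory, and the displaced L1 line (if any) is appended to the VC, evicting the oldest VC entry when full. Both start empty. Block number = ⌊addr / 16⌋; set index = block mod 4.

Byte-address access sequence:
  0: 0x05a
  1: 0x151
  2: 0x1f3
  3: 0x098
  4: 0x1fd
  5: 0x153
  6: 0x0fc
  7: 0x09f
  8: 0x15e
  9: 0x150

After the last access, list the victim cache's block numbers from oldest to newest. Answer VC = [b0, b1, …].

VC = [5, 9, 31]

0: 0x5a (blk 5, set 1) → MISS  vc=[]
1: 0x151 (blk 21, set 1) → MISS  vc=[5]
2: 0x1f3 (blk 31, set 3) → MISS  vc=[5]
3: 0x98 (blk 9, set 1) → MISS  vc=[5, 21]
4: 0x1fd (blk 31, set 3) → L1-HIT  vc=[5, 21]
5: 0x153 (blk 21, set 1) → VC-HIT  vc=[5, 9]
6: 0xfc (blk 15, set 3) → MISS  vc=[5, 9, 31]
7: 0x9f (blk 9, set 1) → VC-HIT  vc=[5, 21, 31]
8: 0x15e (blk 21, set 1) → VC-HIT  vc=[5, 9, 31]
9: 0x150 (blk 21, set 1) → L1-HIT  vc=[5, 9, 31]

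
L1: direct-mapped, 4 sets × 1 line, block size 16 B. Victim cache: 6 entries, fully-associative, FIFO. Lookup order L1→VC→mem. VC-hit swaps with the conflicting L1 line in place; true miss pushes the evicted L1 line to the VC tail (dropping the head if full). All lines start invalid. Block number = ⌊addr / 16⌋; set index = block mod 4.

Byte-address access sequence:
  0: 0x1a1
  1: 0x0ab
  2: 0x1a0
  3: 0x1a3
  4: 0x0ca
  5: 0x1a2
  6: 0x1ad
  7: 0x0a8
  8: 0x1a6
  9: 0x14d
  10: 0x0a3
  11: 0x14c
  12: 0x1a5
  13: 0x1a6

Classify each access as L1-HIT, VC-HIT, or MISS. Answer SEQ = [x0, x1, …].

0: 0x1a1 (blk 26, set 2) → MISS  vc=[]
1: 0xab (blk 10, set 2) → MISS  vc=[26]
2: 0x1a0 (blk 26, set 2) → VC-HIT  vc=[10]
3: 0x1a3 (blk 26, set 2) → L1-HIT  vc=[10]
4: 0xca (blk 12, set 0) → MISS  vc=[10]
5: 0x1a2 (blk 26, set 2) → L1-HIT  vc=[10]
6: 0x1ad (blk 26, set 2) → L1-HIT  vc=[10]
7: 0xa8 (blk 10, set 2) → VC-HIT  vc=[26]
8: 0x1a6 (blk 26, set 2) → VC-HIT  vc=[10]
9: 0x14d (blk 20, set 0) → MISS  vc=[10, 12]
10: 0xa3 (blk 10, set 2) → VC-HIT  vc=[26, 12]
11: 0x14c (blk 20, set 0) → L1-HIT  vc=[26, 12]
12: 0x1a5 (blk 26, set 2) → VC-HIT  vc=[10, 12]
13: 0x1a6 (blk 26, set 2) → L1-HIT  vc=[10, 12]

SEQ = [MISS, MISS, VC-HIT, L1-HIT, MISS, L1-HIT, L1-HIT, VC-HIT, VC-HIT, MISS, VC-HIT, L1-HIT, VC-HIT, L1-HIT]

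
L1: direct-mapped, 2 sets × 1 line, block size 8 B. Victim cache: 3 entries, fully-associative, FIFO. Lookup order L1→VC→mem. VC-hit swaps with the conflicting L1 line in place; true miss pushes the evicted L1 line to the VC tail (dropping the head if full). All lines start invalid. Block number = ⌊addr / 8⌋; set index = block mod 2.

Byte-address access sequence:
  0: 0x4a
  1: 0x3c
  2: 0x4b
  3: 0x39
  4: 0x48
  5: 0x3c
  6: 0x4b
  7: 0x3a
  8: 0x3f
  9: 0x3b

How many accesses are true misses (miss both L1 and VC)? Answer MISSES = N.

MISSES = 2

0: 0x4a (blk 9, set 1) → MISS  vc=[]
1: 0x3c (blk 7, set 1) → MISS  vc=[9]
2: 0x4b (blk 9, set 1) → VC-HIT  vc=[7]
3: 0x39 (blk 7, set 1) → VC-HIT  vc=[9]
4: 0x48 (blk 9, set 1) → VC-HIT  vc=[7]
5: 0x3c (blk 7, set 1) → VC-HIT  vc=[9]
6: 0x4b (blk 9, set 1) → VC-HIT  vc=[7]
7: 0x3a (blk 7, set 1) → VC-HIT  vc=[9]
8: 0x3f (blk 7, set 1) → L1-HIT  vc=[9]
9: 0x3b (blk 7, set 1) → L1-HIT  vc=[9]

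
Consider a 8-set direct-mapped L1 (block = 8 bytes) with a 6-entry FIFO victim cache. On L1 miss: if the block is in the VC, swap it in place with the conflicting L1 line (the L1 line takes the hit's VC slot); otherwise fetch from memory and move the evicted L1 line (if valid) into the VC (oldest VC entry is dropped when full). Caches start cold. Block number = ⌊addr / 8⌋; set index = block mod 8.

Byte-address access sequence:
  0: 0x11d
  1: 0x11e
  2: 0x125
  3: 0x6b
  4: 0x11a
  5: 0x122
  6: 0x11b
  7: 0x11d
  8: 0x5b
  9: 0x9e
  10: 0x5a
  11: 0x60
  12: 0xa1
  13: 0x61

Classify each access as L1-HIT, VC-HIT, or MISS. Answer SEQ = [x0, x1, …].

0: 0x11d (blk 35, set 3) → MISS  vc=[]
1: 0x11e (blk 35, set 3) → L1-HIT  vc=[]
2: 0x125 (blk 36, set 4) → MISS  vc=[]
3: 0x6b (blk 13, set 5) → MISS  vc=[]
4: 0x11a (blk 35, set 3) → L1-HIT  vc=[]
5: 0x122 (blk 36, set 4) → L1-HIT  vc=[]
6: 0x11b (blk 35, set 3) → L1-HIT  vc=[]
7: 0x11d (blk 35, set 3) → L1-HIT  vc=[]
8: 0x5b (blk 11, set 3) → MISS  vc=[35]
9: 0x9e (blk 19, set 3) → MISS  vc=[35, 11]
10: 0x5a (blk 11, set 3) → VC-HIT  vc=[35, 19]
11: 0x60 (blk 12, set 4) → MISS  vc=[35, 19, 36]
12: 0xa1 (blk 20, set 4) → MISS  vc=[35, 19, 36, 12]
13: 0x61 (blk 12, set 4) → VC-HIT  vc=[35, 19, 36, 20]

SEQ = [MISS, L1-HIT, MISS, MISS, L1-HIT, L1-HIT, L1-HIT, L1-HIT, MISS, MISS, VC-HIT, MISS, MISS, VC-HIT]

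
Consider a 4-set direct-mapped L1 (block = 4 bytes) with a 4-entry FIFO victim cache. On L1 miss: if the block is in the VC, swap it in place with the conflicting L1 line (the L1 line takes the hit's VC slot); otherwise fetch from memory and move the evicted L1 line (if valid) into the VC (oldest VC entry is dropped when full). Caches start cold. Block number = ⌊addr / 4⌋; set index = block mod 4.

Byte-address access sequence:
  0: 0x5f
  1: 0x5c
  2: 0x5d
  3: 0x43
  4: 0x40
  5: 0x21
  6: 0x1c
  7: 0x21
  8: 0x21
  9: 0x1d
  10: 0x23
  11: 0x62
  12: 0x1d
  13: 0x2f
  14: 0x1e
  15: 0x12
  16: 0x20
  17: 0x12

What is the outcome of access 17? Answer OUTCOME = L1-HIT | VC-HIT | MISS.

OUTCOME = VC-HIT

  [0] addr=0x5f blk=23 s=3: MISS | VC []
  [1] addr=0x5c blk=23 s=3: L1-HIT | VC []
  [2] addr=0x5d blk=23 s=3: L1-HIT | VC []
  [3] addr=0x43 blk=16 s=0: MISS | VC []
  [4] addr=0x40 blk=16 s=0: L1-HIT | VC []
  [5] addr=0x21 blk=8 s=0: MISS | VC [16]
  [6] addr=0x1c blk=7 s=3: MISS | VC [16, 23]
  [7] addr=0x21 blk=8 s=0: L1-HIT | VC [16, 23]
  [8] addr=0x21 blk=8 s=0: L1-HIT | VC [16, 23]
  [9] addr=0x1d blk=7 s=3: L1-HIT | VC [16, 23]
  [10] addr=0x23 blk=8 s=0: L1-HIT | VC [16, 23]
  [11] addr=0x62 blk=24 s=0: MISS | VC [16, 23, 8]
  [12] addr=0x1d blk=7 s=3: L1-HIT | VC [16, 23, 8]
  [13] addr=0x2f blk=11 s=3: MISS | VC [16, 23, 8, 7]
  [14] addr=0x1e blk=7 s=3: VC-HIT | VC [16, 23, 8, 11]
  [15] addr=0x12 blk=4 s=0: MISS | VC [23, 8, 11, 24]
  [16] addr=0x20 blk=8 s=0: VC-HIT | VC [23, 4, 11, 24]
  [17] addr=0x12 blk=4 s=0: VC-HIT | VC [23, 8, 11, 24]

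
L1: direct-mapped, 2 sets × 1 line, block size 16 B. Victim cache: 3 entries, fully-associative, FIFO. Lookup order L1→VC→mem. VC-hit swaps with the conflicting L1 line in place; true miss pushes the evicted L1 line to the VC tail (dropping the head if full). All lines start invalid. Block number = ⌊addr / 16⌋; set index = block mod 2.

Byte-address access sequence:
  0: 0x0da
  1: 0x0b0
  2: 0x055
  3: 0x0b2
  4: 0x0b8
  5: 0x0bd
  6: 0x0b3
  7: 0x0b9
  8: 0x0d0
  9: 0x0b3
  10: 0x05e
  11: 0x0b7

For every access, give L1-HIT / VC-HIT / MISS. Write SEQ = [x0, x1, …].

#0 0xda→b13/s1 MISS; vc=[]
#1 0xb0→b11/s1 MISS; vc=[13]
#2 0x55→b5/s1 MISS; vc=[13,11]
#3 0xb2→b11/s1 VC-HIT; vc=[13,5]
#4 0xb8→b11/s1 L1-HIT; vc=[13,5]
#5 0xbd→b11/s1 L1-HIT; vc=[13,5]
#6 0xb3→b11/s1 L1-HIT; vc=[13,5]
#7 0xb9→b11/s1 L1-HIT; vc=[13,5]
#8 0xd0→b13/s1 VC-HIT; vc=[11,5]
#9 0xb3→b11/s1 VC-HIT; vc=[13,5]
#10 0x5e→b5/s1 VC-HIT; vc=[13,11]
#11 0xb7→b11/s1 VC-HIT; vc=[13,5]

SEQ = [MISS, MISS, MISS, VC-HIT, L1-HIT, L1-HIT, L1-HIT, L1-HIT, VC-HIT, VC-HIT, VC-HIT, VC-HIT]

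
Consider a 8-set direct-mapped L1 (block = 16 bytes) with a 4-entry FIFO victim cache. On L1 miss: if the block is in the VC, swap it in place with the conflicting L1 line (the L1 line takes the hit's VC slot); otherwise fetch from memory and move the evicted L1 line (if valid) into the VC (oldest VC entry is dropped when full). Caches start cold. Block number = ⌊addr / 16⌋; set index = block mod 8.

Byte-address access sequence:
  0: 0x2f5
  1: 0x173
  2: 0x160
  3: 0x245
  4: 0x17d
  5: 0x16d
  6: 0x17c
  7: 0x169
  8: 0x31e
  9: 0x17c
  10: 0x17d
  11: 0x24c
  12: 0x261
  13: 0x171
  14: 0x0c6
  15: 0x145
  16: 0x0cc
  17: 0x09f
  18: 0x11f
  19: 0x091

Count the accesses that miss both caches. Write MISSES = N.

0: 0x2f5 (blk 47, set 7) → MISS  vc=[]
1: 0x173 (blk 23, set 7) → MISS  vc=[47]
2: 0x160 (blk 22, set 6) → MISS  vc=[47]
3: 0x245 (blk 36, set 4) → MISS  vc=[47]
4: 0x17d (blk 23, set 7) → L1-HIT  vc=[47]
5: 0x16d (blk 22, set 6) → L1-HIT  vc=[47]
6: 0x17c (blk 23, set 7) → L1-HIT  vc=[47]
7: 0x169 (blk 22, set 6) → L1-HIT  vc=[47]
8: 0x31e (blk 49, set 1) → MISS  vc=[47]
9: 0x17c (blk 23, set 7) → L1-HIT  vc=[47]
10: 0x17d (blk 23, set 7) → L1-HIT  vc=[47]
11: 0x24c (blk 36, set 4) → L1-HIT  vc=[47]
12: 0x261 (blk 38, set 6) → MISS  vc=[47, 22]
13: 0x171 (blk 23, set 7) → L1-HIT  vc=[47, 22]
14: 0xc6 (blk 12, set 4) → MISS  vc=[47, 22, 36]
15: 0x145 (blk 20, set 4) → MISS  vc=[47, 22, 36, 12]
16: 0xcc (blk 12, set 4) → VC-HIT  vc=[47, 22, 36, 20]
17: 0x9f (blk 9, set 1) → MISS  vc=[22, 36, 20, 49]
18: 0x11f (blk 17, set 1) → MISS  vc=[36, 20, 49, 9]
19: 0x91 (blk 9, set 1) → VC-HIT  vc=[36, 20, 49, 17]

MISSES = 10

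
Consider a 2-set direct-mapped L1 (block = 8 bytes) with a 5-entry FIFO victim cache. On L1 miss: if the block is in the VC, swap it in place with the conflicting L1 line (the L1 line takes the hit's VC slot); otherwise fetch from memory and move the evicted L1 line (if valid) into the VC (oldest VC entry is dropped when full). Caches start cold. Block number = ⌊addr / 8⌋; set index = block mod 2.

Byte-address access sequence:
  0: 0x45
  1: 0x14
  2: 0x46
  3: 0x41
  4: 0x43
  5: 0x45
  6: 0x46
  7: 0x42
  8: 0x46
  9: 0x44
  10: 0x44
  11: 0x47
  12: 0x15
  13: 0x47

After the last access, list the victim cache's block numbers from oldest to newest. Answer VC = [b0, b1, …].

VC = [2]

0: 0x45 (blk 8, set 0) → MISS  vc=[]
1: 0x14 (blk 2, set 0) → MISS  vc=[8]
2: 0x46 (blk 8, set 0) → VC-HIT  vc=[2]
3: 0x41 (blk 8, set 0) → L1-HIT  vc=[2]
4: 0x43 (blk 8, set 0) → L1-HIT  vc=[2]
5: 0x45 (blk 8, set 0) → L1-HIT  vc=[2]
6: 0x46 (blk 8, set 0) → L1-HIT  vc=[2]
7: 0x42 (blk 8, set 0) → L1-HIT  vc=[2]
8: 0x46 (blk 8, set 0) → L1-HIT  vc=[2]
9: 0x44 (blk 8, set 0) → L1-HIT  vc=[2]
10: 0x44 (blk 8, set 0) → L1-HIT  vc=[2]
11: 0x47 (blk 8, set 0) → L1-HIT  vc=[2]
12: 0x15 (blk 2, set 0) → VC-HIT  vc=[8]
13: 0x47 (blk 8, set 0) → VC-HIT  vc=[2]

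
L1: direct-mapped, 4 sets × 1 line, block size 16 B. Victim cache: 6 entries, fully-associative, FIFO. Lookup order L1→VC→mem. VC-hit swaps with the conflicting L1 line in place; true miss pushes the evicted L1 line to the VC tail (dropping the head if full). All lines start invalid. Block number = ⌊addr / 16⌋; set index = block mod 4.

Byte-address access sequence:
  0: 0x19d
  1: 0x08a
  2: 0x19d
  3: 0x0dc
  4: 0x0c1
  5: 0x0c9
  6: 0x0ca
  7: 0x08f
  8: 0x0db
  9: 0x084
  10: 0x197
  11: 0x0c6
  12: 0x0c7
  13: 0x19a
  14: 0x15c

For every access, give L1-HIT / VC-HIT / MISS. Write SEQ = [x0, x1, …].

SEQ = [MISS, MISS, L1-HIT, MISS, MISS, L1-HIT, L1-HIT, VC-HIT, L1-HIT, L1-HIT, VC-HIT, VC-HIT, L1-HIT, L1-HIT, MISS]

0: 0x19d (blk 25, set 1) → MISS  vc=[]
1: 0x8a (blk 8, set 0) → MISS  vc=[]
2: 0x19d (blk 25, set 1) → L1-HIT  vc=[]
3: 0xdc (blk 13, set 1) → MISS  vc=[25]
4: 0xc1 (blk 12, set 0) → MISS  vc=[25, 8]
5: 0xc9 (blk 12, set 0) → L1-HIT  vc=[25, 8]
6: 0xca (blk 12, set 0) → L1-HIT  vc=[25, 8]
7: 0x8f (blk 8, set 0) → VC-HIT  vc=[25, 12]
8: 0xdb (blk 13, set 1) → L1-HIT  vc=[25, 12]
9: 0x84 (blk 8, set 0) → L1-HIT  vc=[25, 12]
10: 0x197 (blk 25, set 1) → VC-HIT  vc=[13, 12]
11: 0xc6 (blk 12, set 0) → VC-HIT  vc=[13, 8]
12: 0xc7 (blk 12, set 0) → L1-HIT  vc=[13, 8]
13: 0x19a (blk 25, set 1) → L1-HIT  vc=[13, 8]
14: 0x15c (blk 21, set 1) → MISS  vc=[13, 8, 25]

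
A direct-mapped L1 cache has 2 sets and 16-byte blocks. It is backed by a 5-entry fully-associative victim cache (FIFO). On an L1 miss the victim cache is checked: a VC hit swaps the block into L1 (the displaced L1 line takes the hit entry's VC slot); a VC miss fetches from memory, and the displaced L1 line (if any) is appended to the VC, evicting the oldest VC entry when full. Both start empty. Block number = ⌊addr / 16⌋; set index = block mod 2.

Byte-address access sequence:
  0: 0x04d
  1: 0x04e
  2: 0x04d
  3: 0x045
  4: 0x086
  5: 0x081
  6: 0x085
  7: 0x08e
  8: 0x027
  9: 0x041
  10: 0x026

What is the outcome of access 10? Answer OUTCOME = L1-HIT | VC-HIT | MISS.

  [0] addr=0x4d blk=4 s=0: MISS | VC []
  [1] addr=0x4e blk=4 s=0: L1-HIT | VC []
  [2] addr=0x4d blk=4 s=0: L1-HIT | VC []
  [3] addr=0x45 blk=4 s=0: L1-HIT | VC []
  [4] addr=0x86 blk=8 s=0: MISS | VC [4]
  [5] addr=0x81 blk=8 s=0: L1-HIT | VC [4]
  [6] addr=0x85 blk=8 s=0: L1-HIT | VC [4]
  [7] addr=0x8e blk=8 s=0: L1-HIT | VC [4]
  [8] addr=0x27 blk=2 s=0: MISS | VC [4, 8]
  [9] addr=0x41 blk=4 s=0: VC-HIT | VC [2, 8]
  [10] addr=0x26 blk=2 s=0: VC-HIT | VC [4, 8]

OUTCOME = VC-HIT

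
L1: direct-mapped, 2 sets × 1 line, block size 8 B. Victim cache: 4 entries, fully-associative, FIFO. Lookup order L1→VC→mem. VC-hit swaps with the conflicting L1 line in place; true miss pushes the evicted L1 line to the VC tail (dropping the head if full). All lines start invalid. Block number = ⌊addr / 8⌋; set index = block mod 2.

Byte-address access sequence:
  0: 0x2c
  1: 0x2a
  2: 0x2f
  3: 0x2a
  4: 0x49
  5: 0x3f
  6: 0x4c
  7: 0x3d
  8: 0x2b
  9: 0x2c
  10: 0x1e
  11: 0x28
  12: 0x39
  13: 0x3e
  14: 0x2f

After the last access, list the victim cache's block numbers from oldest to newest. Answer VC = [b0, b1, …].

0: 0x2c (blk 5, set 1) → MISS  vc=[]
1: 0x2a (blk 5, set 1) → L1-HIT  vc=[]
2: 0x2f (blk 5, set 1) → L1-HIT  vc=[]
3: 0x2a (blk 5, set 1) → L1-HIT  vc=[]
4: 0x49 (blk 9, set 1) → MISS  vc=[5]
5: 0x3f (blk 7, set 1) → MISS  vc=[5, 9]
6: 0x4c (blk 9, set 1) → VC-HIT  vc=[5, 7]
7: 0x3d (blk 7, set 1) → VC-HIT  vc=[5, 9]
8: 0x2b (blk 5, set 1) → VC-HIT  vc=[7, 9]
9: 0x2c (blk 5, set 1) → L1-HIT  vc=[7, 9]
10: 0x1e (blk 3, set 1) → MISS  vc=[7, 9, 5]
11: 0x28 (blk 5, set 1) → VC-HIT  vc=[7, 9, 3]
12: 0x39 (blk 7, set 1) → VC-HIT  vc=[5, 9, 3]
13: 0x3e (blk 7, set 1) → L1-HIT  vc=[5, 9, 3]
14: 0x2f (blk 5, set 1) → VC-HIT  vc=[7, 9, 3]

VC = [7, 9, 3]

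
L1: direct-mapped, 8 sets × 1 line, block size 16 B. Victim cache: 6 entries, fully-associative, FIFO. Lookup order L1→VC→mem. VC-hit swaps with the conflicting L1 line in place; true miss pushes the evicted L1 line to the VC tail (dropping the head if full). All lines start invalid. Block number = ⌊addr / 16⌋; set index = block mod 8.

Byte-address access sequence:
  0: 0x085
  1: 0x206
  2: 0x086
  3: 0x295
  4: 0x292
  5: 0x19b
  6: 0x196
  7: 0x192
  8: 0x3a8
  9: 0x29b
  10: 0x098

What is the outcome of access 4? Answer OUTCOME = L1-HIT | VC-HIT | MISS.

OUTCOME = L1-HIT

  [0] addr=0x85 blk=8 s=0: MISS | VC []
  [1] addr=0x206 blk=32 s=0: MISS | VC [8]
  [2] addr=0x86 blk=8 s=0: VC-HIT | VC [32]
  [3] addr=0x295 blk=41 s=1: MISS | VC [32]
  [4] addr=0x292 blk=41 s=1: L1-HIT | VC [32]
  [5] addr=0x19b blk=25 s=1: MISS | VC [32, 41]
  [6] addr=0x196 blk=25 s=1: L1-HIT | VC [32, 41]
  [7] addr=0x192 blk=25 s=1: L1-HIT | VC [32, 41]
  [8] addr=0x3a8 blk=58 s=2: MISS | VC [32, 41]
  [9] addr=0x29b blk=41 s=1: VC-HIT | VC [32, 25]
  [10] addr=0x98 blk=9 s=1: MISS | VC [32, 25, 41]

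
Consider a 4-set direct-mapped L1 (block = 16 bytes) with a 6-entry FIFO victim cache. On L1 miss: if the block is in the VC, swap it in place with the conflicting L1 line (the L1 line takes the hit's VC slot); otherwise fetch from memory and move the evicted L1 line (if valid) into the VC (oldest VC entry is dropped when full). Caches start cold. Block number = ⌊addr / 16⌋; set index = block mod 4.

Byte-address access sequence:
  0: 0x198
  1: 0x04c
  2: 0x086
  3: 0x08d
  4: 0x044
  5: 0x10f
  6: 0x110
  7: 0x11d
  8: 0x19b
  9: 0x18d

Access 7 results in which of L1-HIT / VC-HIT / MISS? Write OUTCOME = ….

  [0] addr=0x198 blk=25 s=1: MISS | VC []
  [1] addr=0x4c blk=4 s=0: MISS | VC []
  [2] addr=0x86 blk=8 s=0: MISS | VC [4]
  [3] addr=0x8d blk=8 s=0: L1-HIT | VC [4]
  [4] addr=0x44 blk=4 s=0: VC-HIT | VC [8]
  [5] addr=0x10f blk=16 s=0: MISS | VC [8, 4]
  [6] addr=0x110 blk=17 s=1: MISS | VC [8, 4, 25]
  [7] addr=0x11d blk=17 s=1: L1-HIT | VC [8, 4, 25]
  [8] addr=0x19b blk=25 s=1: VC-HIT | VC [8, 4, 17]
  [9] addr=0x18d blk=24 s=0: MISS | VC [8, 4, 17, 16]

OUTCOME = L1-HIT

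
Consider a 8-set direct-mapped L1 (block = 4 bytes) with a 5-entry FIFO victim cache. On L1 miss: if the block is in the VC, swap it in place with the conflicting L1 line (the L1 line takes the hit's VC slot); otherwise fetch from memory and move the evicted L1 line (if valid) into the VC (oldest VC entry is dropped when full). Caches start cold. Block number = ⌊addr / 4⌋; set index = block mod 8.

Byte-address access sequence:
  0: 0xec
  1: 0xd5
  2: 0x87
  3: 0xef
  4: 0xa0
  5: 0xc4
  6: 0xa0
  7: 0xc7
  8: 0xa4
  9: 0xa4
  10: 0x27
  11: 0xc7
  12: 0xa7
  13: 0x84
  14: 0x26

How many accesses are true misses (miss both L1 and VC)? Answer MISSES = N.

MISSES = 7

0: 0xec (blk 59, set 3) → MISS  vc=[]
1: 0xd5 (blk 53, set 5) → MISS  vc=[]
2: 0x87 (blk 33, set 1) → MISS  vc=[]
3: 0xef (blk 59, set 3) → L1-HIT  vc=[]
4: 0xa0 (blk 40, set 0) → MISS  vc=[]
5: 0xc4 (blk 49, set 1) → MISS  vc=[33]
6: 0xa0 (blk 40, set 0) → L1-HIT  vc=[33]
7: 0xc7 (blk 49, set 1) → L1-HIT  vc=[33]
8: 0xa4 (blk 41, set 1) → MISS  vc=[33, 49]
9: 0xa4 (blk 41, set 1) → L1-HIT  vc=[33, 49]
10: 0x27 (blk 9, set 1) → MISS  vc=[33, 49, 41]
11: 0xc7 (blk 49, set 1) → VC-HIT  vc=[33, 9, 41]
12: 0xa7 (blk 41, set 1) → VC-HIT  vc=[33, 9, 49]
13: 0x84 (blk 33, set 1) → VC-HIT  vc=[41, 9, 49]
14: 0x26 (blk 9, set 1) → VC-HIT  vc=[41, 33, 49]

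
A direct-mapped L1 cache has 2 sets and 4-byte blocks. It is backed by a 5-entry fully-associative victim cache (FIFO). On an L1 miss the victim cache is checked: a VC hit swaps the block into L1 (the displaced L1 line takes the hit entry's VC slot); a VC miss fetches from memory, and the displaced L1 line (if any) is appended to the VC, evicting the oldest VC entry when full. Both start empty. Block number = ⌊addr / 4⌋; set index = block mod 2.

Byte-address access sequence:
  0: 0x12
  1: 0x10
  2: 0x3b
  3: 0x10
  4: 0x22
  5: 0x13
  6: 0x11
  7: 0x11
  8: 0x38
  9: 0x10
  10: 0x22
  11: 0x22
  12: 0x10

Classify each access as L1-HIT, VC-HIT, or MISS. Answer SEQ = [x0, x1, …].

0: 0x12 (blk 4, set 0) → MISS  vc=[]
1: 0x10 (blk 4, set 0) → L1-HIT  vc=[]
2: 0x3b (blk 14, set 0) → MISS  vc=[4]
3: 0x10 (blk 4, set 0) → VC-HIT  vc=[14]
4: 0x22 (blk 8, set 0) → MISS  vc=[14, 4]
5: 0x13 (blk 4, set 0) → VC-HIT  vc=[14, 8]
6: 0x11 (blk 4, set 0) → L1-HIT  vc=[14, 8]
7: 0x11 (blk 4, set 0) → L1-HIT  vc=[14, 8]
8: 0x38 (blk 14, set 0) → VC-HIT  vc=[4, 8]
9: 0x10 (blk 4, set 0) → VC-HIT  vc=[14, 8]
10: 0x22 (blk 8, set 0) → VC-HIT  vc=[14, 4]
11: 0x22 (blk 8, set 0) → L1-HIT  vc=[14, 4]
12: 0x10 (blk 4, set 0) → VC-HIT  vc=[14, 8]

SEQ = [MISS, L1-HIT, MISS, VC-HIT, MISS, VC-HIT, L1-HIT, L1-HIT, VC-HIT, VC-HIT, VC-HIT, L1-HIT, VC-HIT]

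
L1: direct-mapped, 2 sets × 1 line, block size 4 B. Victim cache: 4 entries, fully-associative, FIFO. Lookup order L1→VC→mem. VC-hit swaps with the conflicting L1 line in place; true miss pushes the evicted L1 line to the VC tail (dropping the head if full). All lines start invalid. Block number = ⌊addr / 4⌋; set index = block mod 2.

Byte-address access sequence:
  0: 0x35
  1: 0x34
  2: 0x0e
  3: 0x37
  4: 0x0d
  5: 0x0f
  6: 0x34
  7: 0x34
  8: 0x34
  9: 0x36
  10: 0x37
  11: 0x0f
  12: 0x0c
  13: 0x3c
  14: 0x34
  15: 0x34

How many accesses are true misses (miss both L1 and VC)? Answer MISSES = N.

#0 0x35→b13/s1 MISS; vc=[]
#1 0x34→b13/s1 L1-HIT; vc=[]
#2 0xe→b3/s1 MISS; vc=[13]
#3 0x37→b13/s1 VC-HIT; vc=[3]
#4 0xd→b3/s1 VC-HIT; vc=[13]
#5 0xf→b3/s1 L1-HIT; vc=[13]
#6 0x34→b13/s1 VC-HIT; vc=[3]
#7 0x34→b13/s1 L1-HIT; vc=[3]
#8 0x34→b13/s1 L1-HIT; vc=[3]
#9 0x36→b13/s1 L1-HIT; vc=[3]
#10 0x37→b13/s1 L1-HIT; vc=[3]
#11 0xf→b3/s1 VC-HIT; vc=[13]
#12 0xc→b3/s1 L1-HIT; vc=[13]
#13 0x3c→b15/s1 MISS; vc=[13,3]
#14 0x34→b13/s1 VC-HIT; vc=[15,3]
#15 0x34→b13/s1 L1-HIT; vc=[15,3]

MISSES = 3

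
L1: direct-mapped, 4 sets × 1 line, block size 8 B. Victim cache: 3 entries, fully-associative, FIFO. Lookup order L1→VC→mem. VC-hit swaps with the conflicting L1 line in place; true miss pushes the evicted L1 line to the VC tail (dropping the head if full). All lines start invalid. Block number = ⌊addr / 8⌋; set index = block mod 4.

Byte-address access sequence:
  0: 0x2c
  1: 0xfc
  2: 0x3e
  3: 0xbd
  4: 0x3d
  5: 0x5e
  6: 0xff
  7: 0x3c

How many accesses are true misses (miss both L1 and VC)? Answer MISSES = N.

0: 0x2c (blk 5, set 1) → MISS  vc=[]
1: 0xfc (blk 31, set 3) → MISS  vc=[]
2: 0x3e (blk 7, set 3) → MISS  vc=[31]
3: 0xbd (blk 23, set 3) → MISS  vc=[31, 7]
4: 0x3d (blk 7, set 3) → VC-HIT  vc=[31, 23]
5: 0x5e (blk 11, set 3) → MISS  vc=[31, 23, 7]
6: 0xff (blk 31, set 3) → VC-HIT  vc=[11, 23, 7]
7: 0x3c (blk 7, set 3) → VC-HIT  vc=[11, 23, 31]

MISSES = 5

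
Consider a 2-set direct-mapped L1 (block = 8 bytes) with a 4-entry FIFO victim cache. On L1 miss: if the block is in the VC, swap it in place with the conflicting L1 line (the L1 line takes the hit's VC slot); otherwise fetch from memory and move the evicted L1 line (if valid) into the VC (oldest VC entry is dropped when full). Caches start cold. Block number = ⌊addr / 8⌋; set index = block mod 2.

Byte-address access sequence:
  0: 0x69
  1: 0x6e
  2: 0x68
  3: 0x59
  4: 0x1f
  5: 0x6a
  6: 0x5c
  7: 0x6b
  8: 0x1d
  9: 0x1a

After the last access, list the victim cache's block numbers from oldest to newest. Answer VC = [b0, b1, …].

0: 0x69 (blk 13, set 1) → MISS  vc=[]
1: 0x6e (blk 13, set 1) → L1-HIT  vc=[]
2: 0x68 (blk 13, set 1) → L1-HIT  vc=[]
3: 0x59 (blk 11, set 1) → MISS  vc=[13]
4: 0x1f (blk 3, set 1) → MISS  vc=[13, 11]
5: 0x6a (blk 13, set 1) → VC-HIT  vc=[3, 11]
6: 0x5c (blk 11, set 1) → VC-HIT  vc=[3, 13]
7: 0x6b (blk 13, set 1) → VC-HIT  vc=[3, 11]
8: 0x1d (blk 3, set 1) → VC-HIT  vc=[13, 11]
9: 0x1a (blk 3, set 1) → L1-HIT  vc=[13, 11]

VC = [13, 11]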